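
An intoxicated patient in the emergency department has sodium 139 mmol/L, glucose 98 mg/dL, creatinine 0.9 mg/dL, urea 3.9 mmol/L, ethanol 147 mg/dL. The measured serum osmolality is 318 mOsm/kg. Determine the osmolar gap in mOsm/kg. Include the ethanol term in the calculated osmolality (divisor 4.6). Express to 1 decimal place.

Calculated osmolality = 2·Na + glucose/18 + urea + ethanol/4.6
= 2·139 + 98/18 + 3.9 + 147/4.6
= 278 + 5.44 + 3.90 + 31.96
= 319.3 mOsm/kg ≈ 319.3 mOsm/kg
Osmolar gap = measured − calculated = 318 − 319.3 = -1.3 mOsm/kg

-1.3 mOsm/kg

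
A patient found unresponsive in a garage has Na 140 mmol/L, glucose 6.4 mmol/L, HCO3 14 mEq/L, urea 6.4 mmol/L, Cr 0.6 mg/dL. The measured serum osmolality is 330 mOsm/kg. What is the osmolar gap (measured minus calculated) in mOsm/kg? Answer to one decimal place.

37.2 mOsm/kg

Calculated osmolality = 2·Na + glucose + urea
= 2·140 + 6.4 + 6.4
= 280 + 6.40 + 6.40
= 292.8 mOsm/kg ≈ 292.8 mOsm/kg
Osmolar gap = measured − calculated = 330 − 292.8 = 37.2 mOsm/kg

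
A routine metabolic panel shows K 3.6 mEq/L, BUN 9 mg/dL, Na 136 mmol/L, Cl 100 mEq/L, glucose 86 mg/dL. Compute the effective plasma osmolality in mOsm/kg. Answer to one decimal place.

Effective osmolality excludes urea (freely permeant across cell membranes):
2·Na + glucose/18
= 2·136 + 86/18
= 272 + 4.78
= 276.78 mOsm/kg

276.8 mOsm/kg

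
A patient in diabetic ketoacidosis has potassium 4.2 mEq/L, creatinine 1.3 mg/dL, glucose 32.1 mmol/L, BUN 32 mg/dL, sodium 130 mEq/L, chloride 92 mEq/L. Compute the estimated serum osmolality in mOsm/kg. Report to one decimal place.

Calculated osmolality = 2·Na + glucose + BUN/2.8
= 2·130 + 32.1 + 32/2.8
= 260 + 32.10 + 11.43
= 303.53 mOsm/kg

303.5 mOsm/kg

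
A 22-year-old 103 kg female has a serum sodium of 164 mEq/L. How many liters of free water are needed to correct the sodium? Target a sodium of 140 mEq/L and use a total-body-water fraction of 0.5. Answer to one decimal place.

TBW = 0.5 · 103 = 51.5 L
Free water deficit = TBW · (Na/140 − 1)
= 51.5 · (164/140 − 1)
= 51.5 · 0.1714
= 8.83 L

8.8 L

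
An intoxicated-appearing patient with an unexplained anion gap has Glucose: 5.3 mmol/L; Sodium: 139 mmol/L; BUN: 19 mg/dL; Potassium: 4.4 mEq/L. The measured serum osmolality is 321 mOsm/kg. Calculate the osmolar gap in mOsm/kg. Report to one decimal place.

30.9 mOsm/kg

Calculated osmolality = 2·Na + glucose + BUN/2.8
= 2·139 + 5.3 + 19/2.8
= 278 + 5.30 + 6.79
= 290.09 mOsm/kg ≈ 290.1 mOsm/kg
Osmolar gap = measured − calculated = 321 − 290.1 = 30.9 mOsm/kg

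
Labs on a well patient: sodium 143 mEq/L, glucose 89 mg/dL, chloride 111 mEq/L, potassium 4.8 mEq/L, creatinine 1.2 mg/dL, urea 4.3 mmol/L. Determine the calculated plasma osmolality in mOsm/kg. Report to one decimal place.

295.2 mOsm/kg

Calculated osmolality = 2·Na + glucose/18 + urea
= 2·143 + 89/18 + 4.3
= 286 + 4.94 + 4.30
= 295.24 mOsm/kg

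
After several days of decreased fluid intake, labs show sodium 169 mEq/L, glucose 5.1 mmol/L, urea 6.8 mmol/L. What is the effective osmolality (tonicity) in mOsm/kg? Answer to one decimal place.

Effective osmolality excludes urea (freely permeant across cell membranes):
2·Na + glucose
= 2·169 + 5.1
= 338 + 5.1
= 343.1 mOsm/kg

343.1 mOsm/kg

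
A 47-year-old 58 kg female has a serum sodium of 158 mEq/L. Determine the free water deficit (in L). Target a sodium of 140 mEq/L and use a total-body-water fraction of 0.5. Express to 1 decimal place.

3.7 L

TBW = 0.5 · 58 = 29 L
Free water deficit = TBW · (Na/140 − 1)
= 29 · (158/140 − 1)
= 29 · 0.1286
= 3.73 L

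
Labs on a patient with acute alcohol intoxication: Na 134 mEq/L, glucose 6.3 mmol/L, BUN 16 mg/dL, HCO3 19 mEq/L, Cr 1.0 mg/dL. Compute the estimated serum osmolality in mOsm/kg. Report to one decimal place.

280.0 mOsm/kg

Calculated osmolality = 2·Na + glucose + BUN/2.8
= 2·134 + 6.3 + 16/2.8
= 268 + 6.30 + 5.71
= 280.01 mOsm/kg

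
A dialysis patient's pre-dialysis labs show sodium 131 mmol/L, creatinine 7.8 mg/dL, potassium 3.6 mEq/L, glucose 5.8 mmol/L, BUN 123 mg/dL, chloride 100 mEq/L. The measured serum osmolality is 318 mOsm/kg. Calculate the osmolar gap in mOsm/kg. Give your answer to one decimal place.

Calculated osmolality = 2·Na + glucose + BUN/2.8
= 2·131 + 5.8 + 123/2.8
= 262 + 5.80 + 43.93
= 311.73 mOsm/kg ≈ 311.7 mOsm/kg
Osmolar gap = measured − calculated = 318 − 311.7 = 6.3 mOsm/kg

6.3 mOsm/kg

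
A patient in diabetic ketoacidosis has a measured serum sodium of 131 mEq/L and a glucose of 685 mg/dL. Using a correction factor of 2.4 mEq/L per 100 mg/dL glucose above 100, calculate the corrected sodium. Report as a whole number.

Corrected Na = measured Na + 2.4 · (glucose − 100)/100
= 131 + 2.4 · (685 − 100)/100
= 131 + 14
= 145 mEq/L

145 mEq/L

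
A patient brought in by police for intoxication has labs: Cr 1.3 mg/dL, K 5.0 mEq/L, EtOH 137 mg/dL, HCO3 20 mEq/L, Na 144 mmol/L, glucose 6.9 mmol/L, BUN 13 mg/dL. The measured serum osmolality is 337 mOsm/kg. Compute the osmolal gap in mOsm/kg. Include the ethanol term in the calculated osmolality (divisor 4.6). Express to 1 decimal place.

7.7 mOsm/kg

Calculated osmolality = 2·Na + glucose + BUN/2.8 + ethanol/4.6
= 2·144 + 6.9 + 13/2.8 + 137/4.6
= 288 + 6.90 + 4.64 + 29.78
= 329.32 mOsm/kg ≈ 329.3 mOsm/kg
Osmolar gap = measured − calculated = 337 − 329.3 = 7.7 mOsm/kg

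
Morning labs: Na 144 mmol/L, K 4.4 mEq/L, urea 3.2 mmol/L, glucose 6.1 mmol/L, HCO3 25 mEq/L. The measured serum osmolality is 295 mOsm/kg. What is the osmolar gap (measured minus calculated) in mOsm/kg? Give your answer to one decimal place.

Calculated osmolality = 2·Na + glucose + urea
= 2·144 + 6.1 + 3.2
= 288 + 6.10 + 3.20
= 297.3 mOsm/kg ≈ 297.3 mOsm/kg
Osmolar gap = measured − calculated = 295 − 297.3 = -2.3 mOsm/kg

-2.3 mOsm/kg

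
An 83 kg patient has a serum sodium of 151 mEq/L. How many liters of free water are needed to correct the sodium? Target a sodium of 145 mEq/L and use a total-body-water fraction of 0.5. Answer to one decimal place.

TBW = 0.5 · 83 = 41.5 L
Free water deficit = TBW · (Na/145 − 1)
= 41.5 · (151/145 − 1)
= 41.5 · 0.0414
= 1.72 L

1.7 L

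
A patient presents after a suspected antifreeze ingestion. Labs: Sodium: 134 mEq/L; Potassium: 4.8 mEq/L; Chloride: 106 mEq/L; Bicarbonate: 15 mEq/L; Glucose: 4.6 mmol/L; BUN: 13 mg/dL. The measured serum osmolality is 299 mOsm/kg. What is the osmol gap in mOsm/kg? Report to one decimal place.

21.8 mOsm/kg

Calculated osmolality = 2·Na + glucose + BUN/2.8
= 2·134 + 4.6 + 13/2.8
= 268 + 4.60 + 4.64
= 277.24 mOsm/kg ≈ 277.2 mOsm/kg
Osmolar gap = measured − calculated = 299 − 277.2 = 21.8 mOsm/kg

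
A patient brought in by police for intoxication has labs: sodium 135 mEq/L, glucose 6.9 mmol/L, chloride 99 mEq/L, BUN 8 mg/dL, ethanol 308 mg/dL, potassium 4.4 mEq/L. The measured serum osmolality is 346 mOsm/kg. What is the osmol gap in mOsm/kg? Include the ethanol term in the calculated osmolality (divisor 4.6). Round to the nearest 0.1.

Calculated osmolality = 2·Na + glucose + BUN/2.8 + ethanol/4.6
= 2·135 + 6.9 + 8/2.8 + 308/4.6
= 270 + 6.90 + 2.86 + 66.96
= 346.72 mOsm/kg ≈ 346.7 mOsm/kg
Osmolar gap = measured − calculated = 346 − 346.7 = -0.7 mOsm/kg

-0.7 mOsm/kg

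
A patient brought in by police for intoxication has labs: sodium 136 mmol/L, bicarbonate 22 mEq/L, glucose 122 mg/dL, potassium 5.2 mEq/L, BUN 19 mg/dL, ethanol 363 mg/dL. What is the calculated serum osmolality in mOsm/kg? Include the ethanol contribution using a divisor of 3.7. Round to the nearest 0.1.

383.7 mOsm/kg

Calculated osmolality = 2·Na + glucose/18 + BUN/2.8 + ethanol/3.7
= 2·136 + 122/18 + 19/2.8 + 363/3.7
= 272 + 6.78 + 6.79 + 98.11
= 383.68 mOsm/kg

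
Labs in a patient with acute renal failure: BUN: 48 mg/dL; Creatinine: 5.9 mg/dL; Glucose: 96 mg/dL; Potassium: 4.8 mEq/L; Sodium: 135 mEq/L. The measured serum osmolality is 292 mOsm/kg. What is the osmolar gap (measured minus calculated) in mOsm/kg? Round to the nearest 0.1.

-0.5 mOsm/kg

Calculated osmolality = 2·Na + glucose/18 + BUN/2.8
= 2·135 + 96/18 + 48/2.8
= 270 + 5.33 + 17.14
= 292.47 mOsm/kg ≈ 292.5 mOsm/kg
Osmolar gap = measured − calculated = 292 − 292.5 = -0.5 mOsm/kg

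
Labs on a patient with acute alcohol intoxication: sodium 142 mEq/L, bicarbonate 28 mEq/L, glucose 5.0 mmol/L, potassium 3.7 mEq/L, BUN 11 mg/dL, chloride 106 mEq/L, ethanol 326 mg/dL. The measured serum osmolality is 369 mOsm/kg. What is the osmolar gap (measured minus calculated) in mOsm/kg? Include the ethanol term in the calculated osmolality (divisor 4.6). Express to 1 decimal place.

Calculated osmolality = 2·Na + glucose + BUN/2.8 + ethanol/4.6
= 2·142 + 5 + 11/2.8 + 326/4.6
= 284 + 5 + 3.93 + 70.87
= 363.8 mOsm/kg ≈ 363.8 mOsm/kg
Osmolar gap = measured − calculated = 369 − 363.8 = 5.2 mOsm/kg

5.2 mOsm/kg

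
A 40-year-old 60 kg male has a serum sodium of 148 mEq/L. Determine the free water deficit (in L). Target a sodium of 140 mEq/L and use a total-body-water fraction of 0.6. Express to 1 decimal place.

2.1 L

TBW = 0.6 · 60 = 36 L
Free water deficit = TBW · (Na/140 − 1)
= 36 · (148/140 − 1)
= 36 · 0.0571
= 2.06 L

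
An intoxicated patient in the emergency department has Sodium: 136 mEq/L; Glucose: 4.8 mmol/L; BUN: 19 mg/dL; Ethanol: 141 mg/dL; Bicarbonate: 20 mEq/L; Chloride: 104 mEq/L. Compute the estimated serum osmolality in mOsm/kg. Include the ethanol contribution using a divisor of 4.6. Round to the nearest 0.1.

314.2 mOsm/kg

Calculated osmolality = 2·Na + glucose + BUN/2.8 + ethanol/4.6
= 2·136 + 4.8 + 19/2.8 + 141/4.6
= 272 + 4.80 + 6.79 + 30.65
= 314.24 mOsm/kg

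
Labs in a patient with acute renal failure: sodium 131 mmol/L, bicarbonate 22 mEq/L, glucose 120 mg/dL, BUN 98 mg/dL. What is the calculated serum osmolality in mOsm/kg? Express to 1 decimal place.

Calculated osmolality = 2·Na + glucose/18 + BUN/2.8
= 2·131 + 120/18 + 98/2.8
= 262 + 6.67 + 35
= 303.67 mOsm/kg

303.7 mOsm/kg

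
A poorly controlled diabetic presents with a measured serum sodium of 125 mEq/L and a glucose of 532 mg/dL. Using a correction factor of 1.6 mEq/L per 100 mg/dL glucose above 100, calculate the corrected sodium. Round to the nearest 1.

132 mEq/L

Corrected Na = measured Na + 1.6 · (glucose − 100)/100
= 125 + 1.6 · (532 − 100)/100
= 125 + 6.9
= 131.9 mEq/L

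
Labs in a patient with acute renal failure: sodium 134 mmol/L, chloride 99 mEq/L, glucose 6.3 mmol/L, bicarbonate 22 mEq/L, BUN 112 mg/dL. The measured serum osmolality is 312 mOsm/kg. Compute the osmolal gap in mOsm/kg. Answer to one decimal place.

Calculated osmolality = 2·Na + glucose + BUN/2.8
= 2·134 + 6.3 + 112/2.8
= 268 + 6.30 + 40
= 314.3 mOsm/kg ≈ 314.3 mOsm/kg
Osmolar gap = measured − calculated = 312 − 314.3 = -2.3 mOsm/kg

-2.3 mOsm/kg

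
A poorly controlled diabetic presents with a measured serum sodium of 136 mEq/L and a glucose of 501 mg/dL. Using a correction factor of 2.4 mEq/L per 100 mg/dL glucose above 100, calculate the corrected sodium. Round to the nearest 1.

146 mEq/L

Corrected Na = measured Na + 2.4 · (glucose − 100)/100
= 136 + 2.4 · (501 − 100)/100
= 136 + 9.6
= 145.6 mEq/L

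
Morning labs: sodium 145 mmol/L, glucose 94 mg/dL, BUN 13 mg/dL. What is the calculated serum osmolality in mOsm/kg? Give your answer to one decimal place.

299.9 mOsm/kg

Calculated osmolality = 2·Na + glucose/18 + BUN/2.8
= 2·145 + 94/18 + 13/2.8
= 290 + 5.22 + 4.64
= 299.86 mOsm/kg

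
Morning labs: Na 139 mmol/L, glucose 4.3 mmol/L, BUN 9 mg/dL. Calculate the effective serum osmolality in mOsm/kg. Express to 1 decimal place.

282.3 mOsm/kg

Effective osmolality excludes urea (freely permeant across cell membranes):
2·Na + glucose
= 2·139 + 4.3
= 278 + 4.3
= 282.3 mOsm/kg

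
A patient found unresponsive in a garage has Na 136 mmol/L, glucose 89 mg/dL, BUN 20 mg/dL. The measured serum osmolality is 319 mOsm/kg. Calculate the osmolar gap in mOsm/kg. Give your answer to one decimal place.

34.9 mOsm/kg

Calculated osmolality = 2·Na + glucose/18 + BUN/2.8
= 2·136 + 89/18 + 20/2.8
= 272 + 4.94 + 7.14
= 284.08 mOsm/kg ≈ 284.1 mOsm/kg
Osmolar gap = measured − calculated = 319 − 284.1 = 34.9 mOsm/kg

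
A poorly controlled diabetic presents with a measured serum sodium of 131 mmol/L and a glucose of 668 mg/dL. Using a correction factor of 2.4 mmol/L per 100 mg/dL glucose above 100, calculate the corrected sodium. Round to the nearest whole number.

145 mmol/L

Corrected Na = measured Na + 2.4 · (glucose − 100)/100
= 131 + 2.4 · (668 − 100)/100
= 131 + 13.6
= 144.6 mmol/L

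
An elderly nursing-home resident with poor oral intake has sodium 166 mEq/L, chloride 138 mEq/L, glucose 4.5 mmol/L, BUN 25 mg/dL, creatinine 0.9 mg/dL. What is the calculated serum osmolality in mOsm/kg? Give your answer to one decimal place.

Calculated osmolality = 2·Na + glucose + BUN/2.8
= 2·166 + 4.5 + 25/2.8
= 332 + 4.50 + 8.93
= 345.43 mOsm/kg

345.4 mOsm/kg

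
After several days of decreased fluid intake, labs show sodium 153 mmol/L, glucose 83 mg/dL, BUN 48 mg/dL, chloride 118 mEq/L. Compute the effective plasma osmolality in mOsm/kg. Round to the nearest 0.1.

310.6 mOsm/kg

Effective osmolality excludes urea (freely permeant across cell membranes):
2·Na + glucose/18
= 2·153 + 83/18
= 306 + 4.61
= 310.61 mOsm/kg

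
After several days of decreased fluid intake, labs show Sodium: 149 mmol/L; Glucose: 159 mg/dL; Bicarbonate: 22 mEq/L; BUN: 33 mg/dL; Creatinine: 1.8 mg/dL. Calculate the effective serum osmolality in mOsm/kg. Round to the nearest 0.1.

306.8 mOsm/kg

Effective osmolality excludes urea (freely permeant across cell membranes):
2·Na + glucose/18
= 2·149 + 159/18
= 298 + 8.83
= 306.83 mOsm/kg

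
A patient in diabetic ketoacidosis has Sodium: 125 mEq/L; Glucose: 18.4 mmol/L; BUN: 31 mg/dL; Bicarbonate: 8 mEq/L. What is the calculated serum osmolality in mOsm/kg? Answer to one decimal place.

Calculated osmolality = 2·Na + glucose + BUN/2.8
= 2·125 + 18.4 + 31/2.8
= 250 + 18.40 + 11.07
= 279.47 mOsm/kg

279.5 mOsm/kg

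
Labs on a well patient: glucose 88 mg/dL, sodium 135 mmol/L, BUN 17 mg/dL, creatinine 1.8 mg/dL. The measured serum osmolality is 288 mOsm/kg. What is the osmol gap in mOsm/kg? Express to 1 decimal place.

Calculated osmolality = 2·Na + glucose/18 + BUN/2.8
= 2·135 + 88/18 + 17/2.8
= 270 + 4.89 + 6.07
= 280.96 mOsm/kg ≈ 281.0 mOsm/kg
Osmolar gap = measured − calculated = 288 − 281.0 = 7.0 mOsm/kg

7.0 mOsm/kg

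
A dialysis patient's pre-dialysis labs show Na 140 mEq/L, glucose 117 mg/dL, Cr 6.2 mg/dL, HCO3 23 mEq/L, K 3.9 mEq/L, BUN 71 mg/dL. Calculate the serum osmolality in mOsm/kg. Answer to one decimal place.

311.9 mOsm/kg

Calculated osmolality = 2·Na + glucose/18 + BUN/2.8
= 2·140 + 117/18 + 71/2.8
= 280 + 6.50 + 25.36
= 311.86 mOsm/kg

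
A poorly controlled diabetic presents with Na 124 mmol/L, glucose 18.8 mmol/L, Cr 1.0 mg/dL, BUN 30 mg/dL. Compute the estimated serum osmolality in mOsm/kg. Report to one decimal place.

Calculated osmolality = 2·Na + glucose + BUN/2.8
= 2·124 + 18.8 + 30/2.8
= 248 + 18.80 + 10.71
= 277.51 mOsm/kg

277.5 mOsm/kg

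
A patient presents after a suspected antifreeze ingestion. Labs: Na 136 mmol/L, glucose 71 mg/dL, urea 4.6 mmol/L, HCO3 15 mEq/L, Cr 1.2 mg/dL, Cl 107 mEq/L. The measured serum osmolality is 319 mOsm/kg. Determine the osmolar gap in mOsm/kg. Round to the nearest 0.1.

38.5 mOsm/kg

Calculated osmolality = 2·Na + glucose/18 + urea
= 2·136 + 71/18 + 4.6
= 272 + 3.94 + 4.60
= 280.54 mOsm/kg ≈ 280.5 mOsm/kg
Osmolar gap = measured − calculated = 319 − 280.5 = 38.5 mOsm/kg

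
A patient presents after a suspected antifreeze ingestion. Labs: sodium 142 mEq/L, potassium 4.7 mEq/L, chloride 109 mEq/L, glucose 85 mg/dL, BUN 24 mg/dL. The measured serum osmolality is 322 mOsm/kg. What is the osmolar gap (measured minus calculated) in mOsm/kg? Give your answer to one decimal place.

24.7 mOsm/kg

Calculated osmolality = 2·Na + glucose/18 + BUN/2.8
= 2·142 + 85/18 + 24/2.8
= 284 + 4.72 + 8.57
= 297.29 mOsm/kg ≈ 297.3 mOsm/kg
Osmolar gap = measured − calculated = 322 − 297.3 = 24.7 mOsm/kg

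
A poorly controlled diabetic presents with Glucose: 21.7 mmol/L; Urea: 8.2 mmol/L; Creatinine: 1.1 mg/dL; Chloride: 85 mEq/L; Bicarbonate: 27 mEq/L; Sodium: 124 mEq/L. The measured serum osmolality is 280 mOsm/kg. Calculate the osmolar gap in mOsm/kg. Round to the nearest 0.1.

Calculated osmolality = 2·Na + glucose + urea
= 2·124 + 21.7 + 8.2
= 248 + 21.70 + 8.20
= 277.9 mOsm/kg ≈ 277.9 mOsm/kg
Osmolar gap = measured − calculated = 280 − 277.9 = 2.1 mOsm/kg

2.1 mOsm/kg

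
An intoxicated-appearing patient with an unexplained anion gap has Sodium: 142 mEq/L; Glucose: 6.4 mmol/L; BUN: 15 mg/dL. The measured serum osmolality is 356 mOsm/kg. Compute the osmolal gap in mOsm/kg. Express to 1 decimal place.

Calculated osmolality = 2·Na + glucose + BUN/2.8
= 2·142 + 6.4 + 15/2.8
= 284 + 6.40 + 5.36
= 295.76 mOsm/kg ≈ 295.8 mOsm/kg
Osmolar gap = measured − calculated = 356 − 295.8 = 60.2 mOsm/kg

60.2 mOsm/kg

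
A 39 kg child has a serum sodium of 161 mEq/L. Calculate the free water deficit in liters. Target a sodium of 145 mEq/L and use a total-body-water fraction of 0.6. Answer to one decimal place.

TBW = 0.6 · 39 = 23.4 L
Free water deficit = TBW · (Na/145 − 1)
= 23.4 · (161/145 − 1)
= 23.4 · 0.1103
= 2.58 L

2.6 L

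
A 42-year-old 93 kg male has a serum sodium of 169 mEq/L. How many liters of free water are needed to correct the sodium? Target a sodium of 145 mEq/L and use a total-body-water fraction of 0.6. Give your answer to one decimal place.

9.2 L

TBW = 0.6 · 93 = 55.8 L
Free water deficit = TBW · (Na/145 − 1)
= 55.8 · (169/145 − 1)
= 55.8 · 0.1655
= 9.23 L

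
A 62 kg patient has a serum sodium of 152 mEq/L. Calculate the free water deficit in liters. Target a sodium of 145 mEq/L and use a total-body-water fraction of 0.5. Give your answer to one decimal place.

1.5 L

TBW = 0.5 · 62 = 31 L
Free water deficit = TBW · (Na/145 − 1)
= 31 · (152/145 − 1)
= 31 · 0.0483
= 1.5 L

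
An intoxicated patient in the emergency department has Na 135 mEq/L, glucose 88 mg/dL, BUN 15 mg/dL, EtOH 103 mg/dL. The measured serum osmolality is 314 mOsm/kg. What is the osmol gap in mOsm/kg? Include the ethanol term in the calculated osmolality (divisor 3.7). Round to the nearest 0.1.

5.9 mOsm/kg

Calculated osmolality = 2·Na + glucose/18 + BUN/2.8 + ethanol/3.7
= 2·135 + 88/18 + 15/2.8 + 103/3.7
= 270 + 4.89 + 5.36 + 27.84
= 308.09 mOsm/kg ≈ 308.1 mOsm/kg
Osmolar gap = measured − calculated = 314 − 308.1 = 5.9 mOsm/kg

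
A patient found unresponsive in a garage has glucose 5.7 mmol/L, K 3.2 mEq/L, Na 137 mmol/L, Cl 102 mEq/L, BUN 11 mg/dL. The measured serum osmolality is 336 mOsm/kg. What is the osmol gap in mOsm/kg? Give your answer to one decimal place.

52.4 mOsm/kg

Calculated osmolality = 2·Na + glucose + BUN/2.8
= 2·137 + 5.7 + 11/2.8
= 274 + 5.70 + 3.93
= 283.63 mOsm/kg ≈ 283.6 mOsm/kg
Osmolar gap = measured − calculated = 336 − 283.6 = 52.4 mOsm/kg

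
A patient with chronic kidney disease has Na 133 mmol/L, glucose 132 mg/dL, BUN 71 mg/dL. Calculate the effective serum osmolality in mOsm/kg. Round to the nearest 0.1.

273.3 mOsm/kg

Effective osmolality excludes urea (freely permeant across cell membranes):
2·Na + glucose/18
= 2·133 + 132/18
= 266 + 7.33
= 273.33 mOsm/kg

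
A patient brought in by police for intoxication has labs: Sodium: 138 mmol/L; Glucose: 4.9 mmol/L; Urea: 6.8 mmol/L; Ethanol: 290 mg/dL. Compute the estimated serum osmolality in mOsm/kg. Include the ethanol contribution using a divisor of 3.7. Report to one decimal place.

Calculated osmolality = 2·Na + glucose + urea + ethanol/3.7
= 2·138 + 4.9 + 6.8 + 290/3.7
= 276 + 4.90 + 6.80 + 78.38
= 366.08 mOsm/kg

366.1 mOsm/kg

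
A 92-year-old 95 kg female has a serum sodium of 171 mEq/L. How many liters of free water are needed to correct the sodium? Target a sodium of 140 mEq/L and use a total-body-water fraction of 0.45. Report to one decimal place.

TBW = 0.45 · 95 = 42.75 L
Free water deficit = TBW · (Na/140 − 1)
= 42.75 · (171/140 − 1)
= 42.75 · 0.2214
= 9.46 L

9.5 L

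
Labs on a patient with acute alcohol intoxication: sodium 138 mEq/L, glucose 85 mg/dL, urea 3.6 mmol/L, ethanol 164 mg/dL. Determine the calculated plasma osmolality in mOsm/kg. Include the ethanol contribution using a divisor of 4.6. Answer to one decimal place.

320.0 mOsm/kg

Calculated osmolality = 2·Na + glucose/18 + urea + ethanol/4.6
= 2·138 + 85/18 + 3.6 + 164/4.6
= 276 + 4.72 + 3.60 + 35.65
= 319.97 mOsm/kg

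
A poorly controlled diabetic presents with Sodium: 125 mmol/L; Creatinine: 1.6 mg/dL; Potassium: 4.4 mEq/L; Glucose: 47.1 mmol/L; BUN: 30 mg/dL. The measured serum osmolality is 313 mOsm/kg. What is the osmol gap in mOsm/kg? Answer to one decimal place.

Calculated osmolality = 2·Na + glucose + BUN/2.8
= 2·125 + 47.1 + 30/2.8
= 250 + 47.10 + 10.71
= 307.81 mOsm/kg ≈ 307.8 mOsm/kg
Osmolar gap = measured − calculated = 313 − 307.8 = 5.2 mOsm/kg

5.2 mOsm/kg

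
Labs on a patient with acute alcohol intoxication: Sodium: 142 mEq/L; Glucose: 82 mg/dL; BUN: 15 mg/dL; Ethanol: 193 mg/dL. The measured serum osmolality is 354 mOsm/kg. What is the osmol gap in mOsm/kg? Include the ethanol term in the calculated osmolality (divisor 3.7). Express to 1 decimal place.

Calculated osmolality = 2·Na + glucose/18 + BUN/2.8 + ethanol/3.7
= 2·142 + 82/18 + 15/2.8 + 193/3.7
= 284 + 4.56 + 5.36 + 52.16
= 346.08 mOsm/kg ≈ 346.1 mOsm/kg
Osmolar gap = measured − calculated = 354 − 346.1 = 7.9 mOsm/kg

7.9 mOsm/kg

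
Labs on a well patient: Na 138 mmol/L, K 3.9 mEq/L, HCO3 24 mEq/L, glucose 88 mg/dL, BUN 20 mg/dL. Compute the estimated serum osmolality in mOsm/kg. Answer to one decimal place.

Calculated osmolality = 2·Na + glucose/18 + BUN/2.8
= 2·138 + 88/18 + 20/2.8
= 276 + 4.89 + 7.14
= 288.03 mOsm/kg

288.0 mOsm/kg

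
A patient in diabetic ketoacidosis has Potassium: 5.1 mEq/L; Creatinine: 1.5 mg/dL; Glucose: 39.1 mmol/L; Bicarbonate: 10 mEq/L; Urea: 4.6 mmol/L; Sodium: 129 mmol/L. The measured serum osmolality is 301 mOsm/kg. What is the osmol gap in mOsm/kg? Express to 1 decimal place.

-0.7 mOsm/kg

Calculated osmolality = 2·Na + glucose + urea
= 2·129 + 39.1 + 4.6
= 258 + 39.10 + 4.60
= 301.7 mOsm/kg ≈ 301.7 mOsm/kg
Osmolar gap = measured − calculated = 301 − 301.7 = -0.7 mOsm/kg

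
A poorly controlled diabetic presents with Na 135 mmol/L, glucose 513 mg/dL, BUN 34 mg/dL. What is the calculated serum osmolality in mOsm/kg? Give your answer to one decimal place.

Calculated osmolality = 2·Na + glucose/18 + BUN/2.8
= 2·135 + 513/18 + 34/2.8
= 270 + 28.50 + 12.14
= 310.64 mOsm/kg

310.6 mOsm/kg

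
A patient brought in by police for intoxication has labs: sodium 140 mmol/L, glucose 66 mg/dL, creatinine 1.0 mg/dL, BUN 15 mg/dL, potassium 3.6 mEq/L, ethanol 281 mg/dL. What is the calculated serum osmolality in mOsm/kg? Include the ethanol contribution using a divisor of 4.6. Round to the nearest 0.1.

350.1 mOsm/kg

Calculated osmolality = 2·Na + glucose/18 + BUN/2.8 + ethanol/4.6
= 2·140 + 66/18 + 15/2.8 + 281/4.6
= 280 + 3.67 + 5.36 + 61.09
= 350.12 mOsm/kg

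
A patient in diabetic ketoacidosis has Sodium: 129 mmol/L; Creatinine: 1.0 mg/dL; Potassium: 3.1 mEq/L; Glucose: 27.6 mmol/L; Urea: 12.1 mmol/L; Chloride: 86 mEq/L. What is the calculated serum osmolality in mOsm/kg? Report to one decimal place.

Calculated osmolality = 2·Na + glucose + urea
= 2·129 + 27.6 + 12.1
= 258 + 27.60 + 12.10
= 297.7 mOsm/kg

297.7 mOsm/kg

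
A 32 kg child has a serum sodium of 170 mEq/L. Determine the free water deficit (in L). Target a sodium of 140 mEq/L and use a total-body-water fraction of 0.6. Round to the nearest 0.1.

4.1 L

TBW = 0.6 · 32 = 19.2 L
Free water deficit = TBW · (Na/140 − 1)
= 19.2 · (170/140 − 1)
= 19.2 · 0.2143
= 4.11 L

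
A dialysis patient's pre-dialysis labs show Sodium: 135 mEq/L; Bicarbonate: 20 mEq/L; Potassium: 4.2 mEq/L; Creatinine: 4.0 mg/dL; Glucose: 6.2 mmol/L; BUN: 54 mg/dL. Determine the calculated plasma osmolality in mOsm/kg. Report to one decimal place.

295.5 mOsm/kg

Calculated osmolality = 2·Na + glucose + BUN/2.8
= 2·135 + 6.2 + 54/2.8
= 270 + 6.20 + 19.29
= 295.49 mOsm/kg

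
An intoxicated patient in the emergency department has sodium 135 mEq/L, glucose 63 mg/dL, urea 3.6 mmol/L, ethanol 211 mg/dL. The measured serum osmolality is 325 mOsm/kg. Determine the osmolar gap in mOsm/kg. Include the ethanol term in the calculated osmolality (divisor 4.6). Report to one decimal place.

2.0 mOsm/kg

Calculated osmolality = 2·Na + glucose/18 + urea + ethanol/4.6
= 2·135 + 63/18 + 3.6 + 211/4.6
= 270 + 3.50 + 3.60 + 45.87
= 322.97 mOsm/kg ≈ 323.0 mOsm/kg
Osmolar gap = measured − calculated = 325 − 323.0 = 2.0 mOsm/kg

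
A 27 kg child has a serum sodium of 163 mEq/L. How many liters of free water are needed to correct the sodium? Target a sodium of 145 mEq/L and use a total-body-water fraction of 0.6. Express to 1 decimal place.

2.0 L

TBW = 0.6 · 27 = 16.2 L
Free water deficit = TBW · (Na/145 − 1)
= 16.2 · (163/145 − 1)
= 16.2 · 0.1241
= 2.01 L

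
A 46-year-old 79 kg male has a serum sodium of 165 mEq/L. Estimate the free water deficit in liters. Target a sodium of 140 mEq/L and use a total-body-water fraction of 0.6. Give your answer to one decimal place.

TBW = 0.6 · 79 = 47.4 L
Free water deficit = TBW · (Na/140 − 1)
= 47.4 · (165/140 − 1)
= 47.4 · 0.1786
= 8.47 L

8.5 L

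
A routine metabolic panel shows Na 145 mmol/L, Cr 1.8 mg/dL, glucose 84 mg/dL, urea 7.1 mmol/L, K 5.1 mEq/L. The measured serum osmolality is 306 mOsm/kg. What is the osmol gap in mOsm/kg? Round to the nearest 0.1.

4.2 mOsm/kg

Calculated osmolality = 2·Na + glucose/18 + urea
= 2·145 + 84/18 + 7.1
= 290 + 4.67 + 7.10
= 301.77 mOsm/kg ≈ 301.8 mOsm/kg
Osmolar gap = measured − calculated = 306 − 301.8 = 4.2 mOsm/kg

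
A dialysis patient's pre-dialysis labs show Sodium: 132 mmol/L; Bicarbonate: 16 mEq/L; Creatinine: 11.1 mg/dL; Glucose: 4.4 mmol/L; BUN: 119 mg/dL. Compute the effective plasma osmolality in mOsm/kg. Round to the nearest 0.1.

268.4 mOsm/kg

Effective osmolality excludes urea (freely permeant across cell membranes):
2·Na + glucose
= 2·132 + 4.4
= 264 + 4.4
= 268.4 mOsm/kg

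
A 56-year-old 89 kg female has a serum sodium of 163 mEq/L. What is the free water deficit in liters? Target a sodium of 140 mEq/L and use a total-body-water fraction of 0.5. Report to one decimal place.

7.3 L

TBW = 0.5 · 89 = 44.5 L
Free water deficit = TBW · (Na/140 − 1)
= 44.5 · (163/140 − 1)
= 44.5 · 0.1643
= 7.31 L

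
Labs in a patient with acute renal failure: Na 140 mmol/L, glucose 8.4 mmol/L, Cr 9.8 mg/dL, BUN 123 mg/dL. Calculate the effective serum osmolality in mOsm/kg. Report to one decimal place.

288.4 mOsm/kg

Effective osmolality excludes urea (freely permeant across cell membranes):
2·Na + glucose
= 2·140 + 8.4
= 280 + 8.4
= 288.4 mOsm/kg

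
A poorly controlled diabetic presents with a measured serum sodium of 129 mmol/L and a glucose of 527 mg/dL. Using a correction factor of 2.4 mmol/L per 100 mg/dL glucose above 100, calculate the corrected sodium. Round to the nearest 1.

139 mmol/L

Corrected Na = measured Na + 2.4 · (glucose − 100)/100
= 129 + 2.4 · (527 − 100)/100
= 129 + 10.2
= 139.2 mmol/L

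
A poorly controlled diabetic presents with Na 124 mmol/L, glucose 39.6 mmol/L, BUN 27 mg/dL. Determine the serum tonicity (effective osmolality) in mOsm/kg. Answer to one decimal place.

Effective osmolality excludes urea (freely permeant across cell membranes):
2·Na + glucose
= 2·124 + 39.6
= 248 + 39.6
= 287.6 mOsm/kg

287.6 mOsm/kg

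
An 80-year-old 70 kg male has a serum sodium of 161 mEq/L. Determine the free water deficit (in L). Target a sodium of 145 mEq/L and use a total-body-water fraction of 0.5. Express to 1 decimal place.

3.9 L

TBW = 0.5 · 70 = 35 L
Free water deficit = TBW · (Na/145 − 1)
= 35 · (161/145 − 1)
= 35 · 0.1103
= 3.86 L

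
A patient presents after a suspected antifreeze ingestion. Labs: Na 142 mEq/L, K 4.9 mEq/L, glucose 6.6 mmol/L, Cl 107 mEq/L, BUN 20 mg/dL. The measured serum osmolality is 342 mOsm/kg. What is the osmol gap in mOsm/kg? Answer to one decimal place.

44.3 mOsm/kg

Calculated osmolality = 2·Na + glucose + BUN/2.8
= 2·142 + 6.6 + 20/2.8
= 284 + 6.60 + 7.14
= 297.74 mOsm/kg ≈ 297.7 mOsm/kg
Osmolar gap = measured − calculated = 342 − 297.7 = 44.3 mOsm/kg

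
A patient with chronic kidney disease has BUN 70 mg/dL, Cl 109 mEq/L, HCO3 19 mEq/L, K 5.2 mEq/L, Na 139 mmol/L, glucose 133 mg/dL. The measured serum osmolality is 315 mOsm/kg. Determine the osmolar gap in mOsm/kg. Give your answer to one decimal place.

Calculated osmolality = 2·Na + glucose/18 + BUN/2.8
= 2·139 + 133/18 + 70/2.8
= 278 + 7.39 + 25
= 310.39 mOsm/kg ≈ 310.4 mOsm/kg
Osmolar gap = measured − calculated = 315 − 310.4 = 4.6 mOsm/kg

4.6 mOsm/kg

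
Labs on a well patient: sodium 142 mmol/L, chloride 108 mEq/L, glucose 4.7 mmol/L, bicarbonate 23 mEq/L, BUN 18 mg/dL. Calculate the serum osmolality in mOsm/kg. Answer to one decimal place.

295.1 mOsm/kg

Calculated osmolality = 2·Na + glucose + BUN/2.8
= 2·142 + 4.7 + 18/2.8
= 284 + 4.70 + 6.43
= 295.13 mOsm/kg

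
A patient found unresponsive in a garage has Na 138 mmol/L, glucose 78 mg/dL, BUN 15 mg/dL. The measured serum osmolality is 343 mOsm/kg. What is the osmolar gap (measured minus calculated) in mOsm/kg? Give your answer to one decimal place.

Calculated osmolality = 2·Na + glucose/18 + BUN/2.8
= 2·138 + 78/18 + 15/2.8
= 276 + 4.33 + 5.36
= 285.69 mOsm/kg ≈ 285.7 mOsm/kg
Osmolar gap = measured − calculated = 343 − 285.7 = 57.3 mOsm/kg

57.3 mOsm/kg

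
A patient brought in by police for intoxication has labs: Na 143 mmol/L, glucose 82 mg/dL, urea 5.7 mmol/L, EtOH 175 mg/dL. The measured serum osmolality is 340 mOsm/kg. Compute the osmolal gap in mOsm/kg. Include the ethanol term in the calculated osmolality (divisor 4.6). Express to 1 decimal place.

5.7 mOsm/kg

Calculated osmolality = 2·Na + glucose/18 + urea + ethanol/4.6
= 2·143 + 82/18 + 5.7 + 175/4.6
= 286 + 4.56 + 5.70 + 38.04
= 334.3 mOsm/kg ≈ 334.3 mOsm/kg
Osmolar gap = measured − calculated = 340 − 334.3 = 5.7 mOsm/kg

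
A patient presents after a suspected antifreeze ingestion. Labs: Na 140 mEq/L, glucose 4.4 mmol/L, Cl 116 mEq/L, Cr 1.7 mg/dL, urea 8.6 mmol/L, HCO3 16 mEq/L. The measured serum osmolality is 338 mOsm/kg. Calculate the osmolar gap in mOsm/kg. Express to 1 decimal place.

45.0 mOsm/kg

Calculated osmolality = 2·Na + glucose + urea
= 2·140 + 4.4 + 8.6
= 280 + 4.40 + 8.60
= 293 mOsm/kg ≈ 293.0 mOsm/kg
Osmolar gap = measured − calculated = 338 − 293.0 = 45.0 mOsm/kg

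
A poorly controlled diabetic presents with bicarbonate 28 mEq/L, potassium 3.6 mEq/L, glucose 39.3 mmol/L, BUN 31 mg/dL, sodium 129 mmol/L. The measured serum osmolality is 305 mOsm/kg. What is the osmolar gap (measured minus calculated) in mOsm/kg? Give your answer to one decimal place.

-3.4 mOsm/kg

Calculated osmolality = 2·Na + glucose + BUN/2.8
= 2·129 + 39.3 + 31/2.8
= 258 + 39.30 + 11.07
= 308.37 mOsm/kg ≈ 308.4 mOsm/kg
Osmolar gap = measured − calculated = 305 − 308.4 = -3.4 mOsm/kg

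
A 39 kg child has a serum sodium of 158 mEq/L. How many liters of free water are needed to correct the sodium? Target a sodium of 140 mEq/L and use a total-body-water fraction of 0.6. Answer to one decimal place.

TBW = 0.6 · 39 = 23.4 L
Free water deficit = TBW · (Na/140 − 1)
= 23.4 · (158/140 − 1)
= 23.4 · 0.1286
= 3.01 L

3.0 L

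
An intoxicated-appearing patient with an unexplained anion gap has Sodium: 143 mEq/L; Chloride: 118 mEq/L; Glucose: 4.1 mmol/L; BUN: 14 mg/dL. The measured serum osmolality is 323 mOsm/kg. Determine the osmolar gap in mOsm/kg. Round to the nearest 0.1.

Calculated osmolality = 2·Na + glucose + BUN/2.8
= 2·143 + 4.1 + 14/2.8
= 286 + 4.10 + 5
= 295.1 mOsm/kg ≈ 295.1 mOsm/kg
Osmolar gap = measured − calculated = 323 − 295.1 = 27.9 mOsm/kg

27.9 mOsm/kg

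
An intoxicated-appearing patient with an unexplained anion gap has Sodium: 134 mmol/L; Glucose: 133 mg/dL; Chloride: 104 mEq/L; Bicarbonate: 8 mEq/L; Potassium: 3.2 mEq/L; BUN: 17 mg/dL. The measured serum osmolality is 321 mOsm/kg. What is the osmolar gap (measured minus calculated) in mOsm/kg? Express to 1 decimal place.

Calculated osmolality = 2·Na + glucose/18 + BUN/2.8
= 2·134 + 133/18 + 17/2.8
= 268 + 7.39 + 6.07
= 281.46 mOsm/kg ≈ 281.5 mOsm/kg
Osmolar gap = measured − calculated = 321 − 281.5 = 39.5 mOsm/kg

39.5 mOsm/kg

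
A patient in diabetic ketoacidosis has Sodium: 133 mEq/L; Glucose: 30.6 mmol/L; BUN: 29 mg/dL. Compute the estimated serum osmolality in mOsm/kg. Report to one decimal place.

Calculated osmolality = 2·Na + glucose + BUN/2.8
= 2·133 + 30.6 + 29/2.8
= 266 + 30.60 + 10.36
= 306.96 mOsm/kg

307.0 mOsm/kg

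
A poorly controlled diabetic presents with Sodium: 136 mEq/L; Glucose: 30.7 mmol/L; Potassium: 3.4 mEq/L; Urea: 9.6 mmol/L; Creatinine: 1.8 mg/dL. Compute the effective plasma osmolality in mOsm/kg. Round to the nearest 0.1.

302.7 mOsm/kg

Effective osmolality excludes urea (freely permeant across cell membranes):
2·Na + glucose
= 2·136 + 30.7
= 272 + 30.7
= 302.7 mOsm/kg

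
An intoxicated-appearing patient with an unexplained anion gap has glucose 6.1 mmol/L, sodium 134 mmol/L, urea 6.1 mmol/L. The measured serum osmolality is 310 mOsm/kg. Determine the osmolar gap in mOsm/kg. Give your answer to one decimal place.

29.8 mOsm/kg

Calculated osmolality = 2·Na + glucose + urea
= 2·134 + 6.1 + 6.1
= 268 + 6.10 + 6.10
= 280.2 mOsm/kg ≈ 280.2 mOsm/kg
Osmolar gap = measured − calculated = 310 − 280.2 = 29.8 mOsm/kg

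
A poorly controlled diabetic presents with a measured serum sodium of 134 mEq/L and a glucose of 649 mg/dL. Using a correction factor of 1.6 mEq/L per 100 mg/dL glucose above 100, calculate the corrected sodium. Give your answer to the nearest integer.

143 mEq/L

Corrected Na = measured Na + 1.6 · (glucose − 100)/100
= 134 + 1.6 · (649 − 100)/100
= 134 + 8.8
= 142.8 mEq/L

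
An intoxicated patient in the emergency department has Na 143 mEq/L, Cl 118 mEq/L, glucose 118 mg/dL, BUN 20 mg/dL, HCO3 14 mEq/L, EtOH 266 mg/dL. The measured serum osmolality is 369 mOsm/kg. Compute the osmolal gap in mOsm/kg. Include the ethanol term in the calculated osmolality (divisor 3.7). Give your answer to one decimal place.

-2.6 mOsm/kg

Calculated osmolality = 2·Na + glucose/18 + BUN/2.8 + ethanol/3.7
= 2·143 + 118/18 + 20/2.8 + 266/3.7
= 286 + 6.56 + 7.14 + 71.89
= 371.59 mOsm/kg ≈ 371.6 mOsm/kg
Osmolar gap = measured − calculated = 369 − 371.6 = -2.6 mOsm/kg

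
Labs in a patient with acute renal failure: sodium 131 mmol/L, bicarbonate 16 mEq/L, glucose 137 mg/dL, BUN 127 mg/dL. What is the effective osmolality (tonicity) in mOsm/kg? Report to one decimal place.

Effective osmolality excludes urea (freely permeant across cell membranes):
2·Na + glucose/18
= 2·131 + 137/18
= 262 + 7.61
= 269.61 mOsm/kg

269.6 mOsm/kg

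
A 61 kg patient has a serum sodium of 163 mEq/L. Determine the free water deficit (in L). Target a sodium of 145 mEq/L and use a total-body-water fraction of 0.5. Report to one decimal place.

TBW = 0.5 · 61 = 30.5 L
Free water deficit = TBW · (Na/145 − 1)
= 30.5 · (163/145 − 1)
= 30.5 · 0.1241
= 3.79 L

3.8 L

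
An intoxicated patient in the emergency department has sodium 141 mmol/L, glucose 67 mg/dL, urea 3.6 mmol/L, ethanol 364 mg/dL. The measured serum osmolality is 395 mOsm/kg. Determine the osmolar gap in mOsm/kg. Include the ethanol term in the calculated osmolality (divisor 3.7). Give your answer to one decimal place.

7.3 mOsm/kg

Calculated osmolality = 2·Na + glucose/18 + urea + ethanol/3.7
= 2·141 + 67/18 + 3.6 + 364/3.7
= 282 + 3.72 + 3.60 + 98.38
= 387.7 mOsm/kg ≈ 387.7 mOsm/kg
Osmolar gap = measured − calculated = 395 − 387.7 = 7.3 mOsm/kg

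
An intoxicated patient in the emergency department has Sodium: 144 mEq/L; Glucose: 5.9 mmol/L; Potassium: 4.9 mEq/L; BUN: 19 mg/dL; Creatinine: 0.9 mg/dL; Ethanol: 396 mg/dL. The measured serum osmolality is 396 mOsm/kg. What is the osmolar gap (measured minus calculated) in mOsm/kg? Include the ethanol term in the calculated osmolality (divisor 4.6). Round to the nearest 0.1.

Calculated osmolality = 2·Na + glucose + BUN/2.8 + ethanol/4.6
= 2·144 + 5.9 + 19/2.8 + 396/4.6
= 288 + 5.90 + 6.79 + 86.09
= 386.78 mOsm/kg ≈ 386.8 mOsm/kg
Osmolar gap = measured − calculated = 396 − 386.8 = 9.2 mOsm/kg

9.2 mOsm/kg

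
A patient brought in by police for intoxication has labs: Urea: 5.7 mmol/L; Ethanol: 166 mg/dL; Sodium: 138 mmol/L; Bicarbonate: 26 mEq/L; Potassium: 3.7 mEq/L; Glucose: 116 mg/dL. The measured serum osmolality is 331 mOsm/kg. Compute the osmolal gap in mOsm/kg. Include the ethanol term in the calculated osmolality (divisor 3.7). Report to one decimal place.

Calculated osmolality = 2·Na + glucose/18 + urea + ethanol/3.7
= 2·138 + 116/18 + 5.7 + 166/3.7
= 276 + 6.44 + 5.70 + 44.86
= 333 mOsm/kg ≈ 333.0 mOsm/kg
Osmolar gap = measured − calculated = 331 − 333.0 = -2.0 mOsm/kg

-2.0 mOsm/kg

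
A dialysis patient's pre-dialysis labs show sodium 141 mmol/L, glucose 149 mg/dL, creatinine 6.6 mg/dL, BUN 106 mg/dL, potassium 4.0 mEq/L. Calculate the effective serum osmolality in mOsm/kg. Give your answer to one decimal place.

Effective osmolality excludes urea (freely permeant across cell membranes):
2·Na + glucose/18
= 2·141 + 149/18
= 282 + 8.28
= 290.28 mOsm/kg

290.3 mOsm/kg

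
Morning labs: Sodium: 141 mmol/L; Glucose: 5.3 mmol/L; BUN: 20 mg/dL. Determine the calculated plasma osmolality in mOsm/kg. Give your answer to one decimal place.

Calculated osmolality = 2·Na + glucose + BUN/2.8
= 2·141 + 5.3 + 20/2.8
= 282 + 5.30 + 7.14
= 294.44 mOsm/kg

294.4 mOsm/kg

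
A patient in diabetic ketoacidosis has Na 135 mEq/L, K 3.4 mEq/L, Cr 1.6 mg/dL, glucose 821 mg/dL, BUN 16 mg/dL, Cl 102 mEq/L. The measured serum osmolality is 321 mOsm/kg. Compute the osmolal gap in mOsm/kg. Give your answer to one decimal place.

Calculated osmolality = 2·Na + glucose/18 + BUN/2.8
= 2·135 + 821/18 + 16/2.8
= 270 + 45.61 + 5.71
= 321.32 mOsm/kg ≈ 321.3 mOsm/kg
Osmolar gap = measured − calculated = 321 − 321.3 = -0.3 mOsm/kg

-0.3 mOsm/kg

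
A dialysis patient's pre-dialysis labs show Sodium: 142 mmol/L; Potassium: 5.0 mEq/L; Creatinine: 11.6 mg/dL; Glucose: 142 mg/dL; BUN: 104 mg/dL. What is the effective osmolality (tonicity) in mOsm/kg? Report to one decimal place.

291.9 mOsm/kg

Effective osmolality excludes urea (freely permeant across cell membranes):
2·Na + glucose/18
= 2·142 + 142/18
= 284 + 7.89
= 291.89 mOsm/kg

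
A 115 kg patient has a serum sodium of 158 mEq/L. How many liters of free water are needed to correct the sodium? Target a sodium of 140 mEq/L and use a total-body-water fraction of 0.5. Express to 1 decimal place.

7.4 L

TBW = 0.5 · 115 = 57.5 L
Free water deficit = TBW · (Na/140 − 1)
= 57.5 · (158/140 − 1)
= 57.5 · 0.1286
= 7.39 L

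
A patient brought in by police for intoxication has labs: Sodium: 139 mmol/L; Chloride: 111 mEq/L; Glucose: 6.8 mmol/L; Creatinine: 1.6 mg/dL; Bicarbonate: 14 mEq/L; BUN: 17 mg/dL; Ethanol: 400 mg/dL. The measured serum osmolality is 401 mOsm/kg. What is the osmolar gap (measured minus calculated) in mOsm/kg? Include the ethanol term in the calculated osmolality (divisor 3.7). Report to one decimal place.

2.0 mOsm/kg

Calculated osmolality = 2·Na + glucose + BUN/2.8 + ethanol/3.7
= 2·139 + 6.8 + 17/2.8 + 400/3.7
= 278 + 6.80 + 6.07 + 108.11
= 398.98 mOsm/kg ≈ 399.0 mOsm/kg
Osmolar gap = measured − calculated = 401 − 399.0 = 2.0 mOsm/kg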